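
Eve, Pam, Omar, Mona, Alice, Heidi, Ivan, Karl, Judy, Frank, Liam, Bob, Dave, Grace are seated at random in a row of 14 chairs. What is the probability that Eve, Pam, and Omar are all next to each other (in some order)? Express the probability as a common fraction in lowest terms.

There are 14! = 87178291200 arrangements.
Treat the three as one block: 12! placements × 3! orders within the block = 479001600·6 = 2874009600.
Probability = 2874009600/87178291200 = 3/91.

3/91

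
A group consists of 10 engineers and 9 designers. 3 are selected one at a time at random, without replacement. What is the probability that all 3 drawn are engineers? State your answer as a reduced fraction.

Multiply the conditional probabilities at each draw: 10/19 · 9/18 · 8/17 = 720/5814 = 40/323.

40/323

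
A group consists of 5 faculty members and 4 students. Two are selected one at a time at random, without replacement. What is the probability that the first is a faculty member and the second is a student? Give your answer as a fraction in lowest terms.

5/18

Multiply the conditional probabilities at each draw: 5/9 · 4/8 = 20/72 = 5/18.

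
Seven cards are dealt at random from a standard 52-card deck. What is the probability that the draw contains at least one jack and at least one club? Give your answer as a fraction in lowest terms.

53122231/133784560

There are C(52,7) = 133784560 possible draws.
By inclusion-exclusion on the complements, draws missing all jacks or all clubs: C(48,7) + C(39,7) − C(36,7) = 73629072 + 15380937 − 8347680 = 80662329.
So draws with at least one of each: 133784560 − 80662329 = 53122231, probability 53122231/133784560.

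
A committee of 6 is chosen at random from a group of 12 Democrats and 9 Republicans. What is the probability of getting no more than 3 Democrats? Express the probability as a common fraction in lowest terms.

Total selections: C(21,6) = 54264.
Favorable selections (no more than 3 Democrats): C(12,0)·C(9,6) + C(12,1)·C(9,5) + C(12,2)·C(9,4) + C(12,3)·C(9,3) = 84 + 1512 + 8316 + 18480 = 28392.
Probability = 28392/54264 = 169/323.

169/323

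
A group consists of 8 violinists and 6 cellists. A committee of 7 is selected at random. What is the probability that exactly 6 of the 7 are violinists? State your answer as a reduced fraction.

The sample space is all 7-subsets of the 14: C(14,7) = 3432.
Selections with exactly 6 violinists: choose 6 of the 8 violinists and 1 of the 6 cellists, C(8,6)·C(6,1) = 28·6 = 168.
Probability = 168/3432 = 7/143.

7/143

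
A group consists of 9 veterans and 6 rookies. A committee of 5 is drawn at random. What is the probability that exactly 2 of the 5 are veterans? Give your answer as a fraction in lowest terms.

240/1001

The sample space is all 5-subsets of the 15: C(15,5) = 3003.
Selections with exactly 2 veterans: choose 2 of the 9 veterans and 3 of the 6 rookies, C(9,2)·C(6,3) = 36·20 = 720.
Probability = 720/3003 = 240/1001.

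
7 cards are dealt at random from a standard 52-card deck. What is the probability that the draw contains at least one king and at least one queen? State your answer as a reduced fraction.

3105873/16723070

There are C(52,7) = 133784560 possible draws.
By inclusion-exclusion on the complements, draws missing all kings or all queens: C(48,7) + C(48,7) − C(44,7) = 73629072 + 73629072 − 38320568 = 108937576.
So draws with at least one of each: 133784560 − 108937576 = 24846984, probability 24846984/133784560 = 3105873/16723070.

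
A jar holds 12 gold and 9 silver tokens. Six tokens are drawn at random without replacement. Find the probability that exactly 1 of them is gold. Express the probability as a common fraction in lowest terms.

There are C(21,6) = 54264 ways to choose 6 from 21.
Selections with exactly 1 gold: choose 1 of the 12 gold and 5 of the 9 silver, C(12,1)·C(9,5) = 12·126 = 1512.
Probability = 1512/54264 = 9/323.

9/323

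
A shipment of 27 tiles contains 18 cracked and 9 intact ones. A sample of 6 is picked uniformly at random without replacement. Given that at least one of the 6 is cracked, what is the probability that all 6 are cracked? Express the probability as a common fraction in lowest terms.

3094/49321

Work in counts. Selections with at least one cracked: C(27,6) − C(9,6) = 296010 − 84 = 295926.
Of those, selections where all 6 are cracked: C(18,6) = 18564.
Conditional probability = 18564/295926 = 3094/49321.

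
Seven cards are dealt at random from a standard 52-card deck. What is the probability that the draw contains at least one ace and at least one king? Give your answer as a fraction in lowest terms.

There are C(52,7) = 133784560 possible draws.
By inclusion-exclusion on the complements, draws missing all aces or all kings: C(48,7) + C(48,7) − C(44,7) = 73629072 + 73629072 − 38320568 = 108937576.
So draws with at least one of each: 133784560 − 108937576 = 24846984, probability 24846984/133784560 = 3105873/16723070.

3105873/16723070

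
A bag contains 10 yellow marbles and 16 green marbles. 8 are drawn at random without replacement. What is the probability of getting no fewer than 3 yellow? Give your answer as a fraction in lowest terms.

1503/2185

Total selections: C(26,8) = 1562275.
Count the complement (fewer than 3 yellow): C(10,0)·C(16,8) + C(10,1)·C(16,7) + C(10,2)·C(16,6) = 12870 + 114400 + 360360 = 487630.
Probability = 1 − 487630/1562275 = 1074645/1562275 = 1503/2185.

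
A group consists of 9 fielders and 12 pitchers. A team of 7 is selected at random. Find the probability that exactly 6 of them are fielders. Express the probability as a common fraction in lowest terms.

14/1615

Total number of selections: C(21,7) = 116280.
Selections with exactly 6 fielders: choose 6 of the 9 fielders and 1 of the 12 pitchers, C(9,6)·C(12,1) = 84·12 = 1008.
Probability = 1008/116280 = 14/1615.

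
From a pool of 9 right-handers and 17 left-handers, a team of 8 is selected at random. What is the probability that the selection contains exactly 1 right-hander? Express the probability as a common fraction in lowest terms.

Total number of selections: C(26,8) = 1562275.
Selections with exactly 1 right-hander: choose 1 of the 9 right-handers and 7 of the 17 left-handers, C(9,1)·C(17,7) = 9·19448 = 175032.
Probability = 175032/1562275 = 1224/10925.

1224/10925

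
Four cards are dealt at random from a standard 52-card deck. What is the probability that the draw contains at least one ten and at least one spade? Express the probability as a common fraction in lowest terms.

52799/270725

There are C(52,4) = 270725 possible draws.
By inclusion-exclusion on the complements, draws missing all tens or all spades: C(48,4) + C(39,4) − C(36,4) = 194580 + 82251 − 58905 = 217926.
So draws with at least one of each: 270725 − 217926 = 52799, probability 52799/270725.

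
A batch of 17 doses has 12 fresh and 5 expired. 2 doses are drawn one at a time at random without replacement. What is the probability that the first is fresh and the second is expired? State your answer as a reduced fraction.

15/68

Multiply the conditional probabilities at each draw: 12/17 · 5/16 = 60/272 = 15/68.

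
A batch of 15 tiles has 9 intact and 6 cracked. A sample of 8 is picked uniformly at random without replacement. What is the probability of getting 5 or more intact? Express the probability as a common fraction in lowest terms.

Total selections: C(15,8) = 6435.
Count the complement (fewer than 5 intact): C(9,2)·C(6,6) + C(9,3)·C(6,5) + C(9,4)·C(6,4) = 36 + 504 + 1890 = 2430.
Probability = 1 − 2430/6435 = 4005/6435 = 89/143.

89/143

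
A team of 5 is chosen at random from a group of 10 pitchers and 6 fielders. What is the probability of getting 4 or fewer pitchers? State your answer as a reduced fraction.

49/52

There are C(16,5) = 4368 ways to choose the 5.
Favorable selections (4 or fewer pitchers): C(10,0)·C(6,5) + C(10,1)·C(6,4) + C(10,2)·C(6,3) + C(10,3)·C(6,2) + C(10,4)·C(6,1) = 6 + 150 + 900 + 1800 + 1260 = 4116.
Probability = 4116/4368 = 49/52.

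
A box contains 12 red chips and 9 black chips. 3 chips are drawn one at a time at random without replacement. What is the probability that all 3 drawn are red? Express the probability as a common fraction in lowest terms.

Multiply the conditional probabilities at each draw: 12/21 · 11/20 · 10/19 = 1320/7980 = 22/133.

22/133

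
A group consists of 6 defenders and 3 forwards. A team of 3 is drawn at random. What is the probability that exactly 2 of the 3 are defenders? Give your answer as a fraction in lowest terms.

There are C(9,3) = 84 ways to choose 3 from 9.
Selections with exactly 2 defenders: choose 2 of the 6 defenders and 1 of the 3 forwards, C(6,2)·C(3,1) = 15·3 = 45.
Probability = 45/84 = 15/28.

15/28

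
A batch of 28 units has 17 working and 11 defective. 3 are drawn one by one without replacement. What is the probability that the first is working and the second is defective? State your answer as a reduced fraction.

Multiply the conditional probabilities at each draw: 17/28 · 11/27 = 187/756.

187/756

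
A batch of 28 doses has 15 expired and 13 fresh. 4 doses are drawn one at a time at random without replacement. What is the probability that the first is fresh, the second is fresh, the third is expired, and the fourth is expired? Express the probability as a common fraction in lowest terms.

Multiply the conditional probabilities at each draw: 13/28 · 12/27 · 15/26 · 14/25 = 32760/491400 = 1/15.

1/15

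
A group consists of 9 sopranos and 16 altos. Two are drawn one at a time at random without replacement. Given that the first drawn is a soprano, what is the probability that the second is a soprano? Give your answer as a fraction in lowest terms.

1/3

After removing one soprano, 24 remain: 8 sopranos and 16 altos.
So the probability the next is a soprano is 8/24 = 1/3.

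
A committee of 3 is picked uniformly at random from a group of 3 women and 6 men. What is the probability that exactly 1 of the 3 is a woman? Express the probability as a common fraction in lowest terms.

15/28

The sample space is all 3-subsets of the 9: C(9,3) = 84.
Selections with exactly 1 woman: choose 1 of the 3 women and 2 of the 6 men, C(3,1)·C(6,2) = 3·15 = 45.
Probability = 45/84 = 15/28.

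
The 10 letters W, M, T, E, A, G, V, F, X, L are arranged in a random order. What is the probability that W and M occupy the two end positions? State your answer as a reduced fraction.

There are 10! = 3628800 arrangements.
Place W and M at the ends in 2 ways, arrange the remaining 8 in 8! = 40320 ways: 2·40320 = 80640.
Probability = 80640/3628800 = 1/45.

1/45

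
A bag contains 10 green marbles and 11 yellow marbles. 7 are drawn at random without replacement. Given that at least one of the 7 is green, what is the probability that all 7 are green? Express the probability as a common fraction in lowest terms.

Work in counts. Selections with at least one green: C(21,7) − C(11,7) = 116280 − 330 = 115950.
Of those, selections where all 7 are green: C(10,7) = 120.
Conditional probability = 120/115950 = 4/3865.

4/3865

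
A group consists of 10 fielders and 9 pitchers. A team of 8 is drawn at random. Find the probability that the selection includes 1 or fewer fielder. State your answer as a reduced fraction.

There are C(19,8) = 75582 ways to choose the 8.
Favorable selections (1 or fewer fielder): C(10,0)·C(9,8) + C(10,1)·C(9,7) = 9 + 360 = 369.
Probability = 369/75582 = 41/8398.

41/8398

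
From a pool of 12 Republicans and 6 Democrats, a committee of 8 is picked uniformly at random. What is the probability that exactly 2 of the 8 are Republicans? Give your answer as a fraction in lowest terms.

1/663

There are C(18,8) = 43758 ways to choose 8 from 18.
Selections with exactly 2 Republicans: choose 2 of the 12 Republicans and 6 of the 6 Democrats, C(12,2)·C(6,6) = 66·1 = 66.
Probability = 66/43758 = 1/663.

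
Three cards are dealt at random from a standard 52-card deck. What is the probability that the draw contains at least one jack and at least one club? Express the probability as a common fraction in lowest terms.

33/260

There are C(52,3) = 22100 possible draws.
By inclusion-exclusion on the complements, draws missing all jacks or all clubs: C(48,3) + C(39,3) − C(36,3) = 17296 + 9139 − 7140 = 19295.
So draws with at least one of each: 22100 − 19295 = 2805, probability 2805/22100 = 33/260.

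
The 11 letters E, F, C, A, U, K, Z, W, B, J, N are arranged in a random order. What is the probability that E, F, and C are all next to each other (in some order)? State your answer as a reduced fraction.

3/55

There are 11! = 39916800 arrangements.
Treat the three as one block: 9! placements × 3! orders within the block = 362880·6 = 2177280.
Probability = 2177280/39916800 = 3/55.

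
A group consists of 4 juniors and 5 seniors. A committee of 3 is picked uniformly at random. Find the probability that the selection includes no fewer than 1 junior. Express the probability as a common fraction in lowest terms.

37/42

There are C(9,3) = 84 ways to choose the 3.
Favorable selections (no fewer than 1 junior): C(4,1)·C(5,2) + C(4,2)·C(5,1) + C(4,3)·C(5,0) = 40 + 30 + 4 = 74.
Probability = 74/84 = 37/42.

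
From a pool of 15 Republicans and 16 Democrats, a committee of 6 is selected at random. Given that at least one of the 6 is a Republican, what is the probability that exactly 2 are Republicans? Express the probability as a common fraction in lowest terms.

2100/8003

Work in counts. Selections with at least one Republican: C(31,6) − C(16,6) = 736281 − 8008 = 728273.
Of those, selections where exactly 2 are Republicans: C(15,2)·C(16,4) = 105·1820 = 191100.
Conditional probability = 191100/728273 = 2100/8003.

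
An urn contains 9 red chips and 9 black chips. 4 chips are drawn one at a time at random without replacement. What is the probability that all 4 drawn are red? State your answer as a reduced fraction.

Multiply the conditional probabilities at each draw: 9/18 · 8/17 · 7/16 · 6/15 = 3024/73440 = 7/170.

7/170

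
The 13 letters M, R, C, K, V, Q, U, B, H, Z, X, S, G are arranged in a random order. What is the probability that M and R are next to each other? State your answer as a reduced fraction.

There are 13! = 6227020800 arrangements.
Treat M and R as a block: 12! arrangements of the blocks × 2 orders within the block = 2·479001600 = 958003200.
Probability = 958003200/6227020800 = 2/13.

2/13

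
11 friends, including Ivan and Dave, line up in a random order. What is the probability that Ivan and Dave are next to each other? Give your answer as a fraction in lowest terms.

There are 11! = 39916800 arrangements.
Treat Ivan and Dave as a block: 10! arrangements of the blocks × 2 orders within the block = 2·3628800 = 7257600.
Probability = 7257600/39916800 = 2/11.

2/11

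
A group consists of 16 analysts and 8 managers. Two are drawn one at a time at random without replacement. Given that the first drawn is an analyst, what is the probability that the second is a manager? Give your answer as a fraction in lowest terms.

8/23

After removing one analyst, 23 remain: 15 analysts and 8 managers.
So the probability the next is a manager is 8/23.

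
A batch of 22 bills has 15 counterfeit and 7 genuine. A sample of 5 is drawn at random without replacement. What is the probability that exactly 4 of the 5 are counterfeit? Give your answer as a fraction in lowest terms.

455/1254

Total number of selections: C(22,5) = 26334.
Selections with exactly 4 counterfeit: choose 4 of the 15 counterfeit and 1 of the 7 genuine, C(15,4)·C(7,1) = 1365·7 = 9555.
Probability = 9555/26334 = 455/1254.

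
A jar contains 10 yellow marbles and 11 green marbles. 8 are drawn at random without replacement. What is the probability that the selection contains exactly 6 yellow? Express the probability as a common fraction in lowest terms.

55/969

The sample space is all 8-subsets of the 21: C(21,8) = 203490.
Selections with exactly 6 yellow: choose 6 of the 10 yellow and 2 of the 11 green, C(10,6)·C(11,2) = 210·55 = 11550.
Probability = 11550/203490 = 55/969.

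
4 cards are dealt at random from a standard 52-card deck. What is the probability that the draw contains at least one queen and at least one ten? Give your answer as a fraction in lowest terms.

There are C(52,4) = 270725 possible draws.
By inclusion-exclusion on the complements, draws missing all queens or all tens: C(48,4) + C(48,4) − C(44,4) = 194580 + 194580 − 135751 = 253409.
So draws with at least one of each: 270725 − 253409 = 17316, probability 17316/270725 = 1332/20825.

1332/20825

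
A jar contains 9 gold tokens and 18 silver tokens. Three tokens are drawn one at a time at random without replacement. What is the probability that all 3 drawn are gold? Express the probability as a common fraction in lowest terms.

28/975

Multiply the conditional probabilities at each draw: 9/27 · 8/26 · 7/25 = 504/17550 = 28/975.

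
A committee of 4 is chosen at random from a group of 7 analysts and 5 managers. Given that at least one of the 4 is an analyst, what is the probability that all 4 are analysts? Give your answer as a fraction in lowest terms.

Work in counts. Selections with at least one analyst: C(12,4) − C(5,4) = 495 − 5 = 490.
Of those, selections where all 4 are analysts: C(7,4) = 35.
Conditional probability = 35/490 = 1/14.

1/14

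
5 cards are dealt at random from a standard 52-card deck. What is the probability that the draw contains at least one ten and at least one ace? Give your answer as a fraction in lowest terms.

6509/64974

There are C(52,5) = 2598960 possible draws.
By inclusion-exclusion on the complements, draws missing all tens or all aces: C(48,5) + C(48,5) − C(44,5) = 1712304 + 1712304 − 1086008 = 2338600.
So draws with at least one of each: 2598960 − 2338600 = 260360, probability 260360/2598960 = 6509/64974.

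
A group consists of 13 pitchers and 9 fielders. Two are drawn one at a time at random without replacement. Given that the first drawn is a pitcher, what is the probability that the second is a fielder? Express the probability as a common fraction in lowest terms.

After removing one pitcher, 21 remain: 12 pitchers and 9 fielders.
So the probability the next is a fielder is 9/21 = 3/7.

3/7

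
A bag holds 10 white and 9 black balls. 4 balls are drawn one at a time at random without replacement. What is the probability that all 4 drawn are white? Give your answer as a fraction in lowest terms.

Multiply the conditional probabilities at each draw: 10/19 · 9/18 · 8/17 · 7/16 = 5040/93024 = 35/646.

35/646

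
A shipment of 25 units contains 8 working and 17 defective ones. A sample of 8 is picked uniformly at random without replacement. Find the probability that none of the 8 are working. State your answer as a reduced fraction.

442/19665

There are C(25,8) = 1081575 possible selections.
Selections with no working (all defective): C(17,8) = 24310.
Probability = 24310/1081575 = 442/19665.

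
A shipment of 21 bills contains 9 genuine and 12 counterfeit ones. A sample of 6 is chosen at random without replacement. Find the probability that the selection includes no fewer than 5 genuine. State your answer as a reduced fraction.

Total selections: C(21,6) = 54264.
Favorable selections (no fewer than 5 genuine): C(9,5)·C(12,1) + C(9,6)·C(12,0) = 1512 + 84 = 1596.
Probability = 1596/54264 = 1/34.

1/34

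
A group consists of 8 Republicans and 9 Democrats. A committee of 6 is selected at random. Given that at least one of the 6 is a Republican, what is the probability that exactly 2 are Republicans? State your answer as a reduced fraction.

126/439

Work in counts. Selections with at least one Republican: C(17,6) − C(9,6) = 12376 − 84 = 12292.
Of those, selections where exactly 2 are Republicans: C(8,2)·C(9,4) = 28·126 = 3528.
Conditional probability = 3528/12292 = 126/439.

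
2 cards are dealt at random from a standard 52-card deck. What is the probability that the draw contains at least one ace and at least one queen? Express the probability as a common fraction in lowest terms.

8/663

There are C(52,2) = 1326 possible draws.
By inclusion-exclusion on the complements, draws missing all aces or all queens: C(48,2) + C(48,2) − C(44,2) = 1128 + 1128 − 946 = 1310.
So draws with at least one of each: 1326 − 1310 = 16, probability 16/1326 = 8/663.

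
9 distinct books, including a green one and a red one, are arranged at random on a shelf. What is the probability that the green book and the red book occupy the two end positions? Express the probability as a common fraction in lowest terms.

1/36

There are 9! = 362880 arrangements.
Place the green book and the red book at the ends in 2 ways, arrange the remaining 7 in 7! = 5040 ways: 2·5040 = 10080.
Probability = 10080/362880 = 1/36.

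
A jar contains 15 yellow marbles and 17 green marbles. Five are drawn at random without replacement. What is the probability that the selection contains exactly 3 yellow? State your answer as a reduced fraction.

1105/3596

Total number of selections: C(32,5) = 201376.
Selections with exactly 3 yellow: choose 3 of the 15 yellow and 2 of the 17 green, C(15,3)·C(17,2) = 455·136 = 61880.
Probability = 61880/201376 = 1105/3596.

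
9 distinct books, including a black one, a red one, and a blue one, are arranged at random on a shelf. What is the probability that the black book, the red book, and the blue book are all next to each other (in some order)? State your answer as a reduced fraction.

There are 9! = 362880 arrangements.
Treat the three as one block: 7! placements × 3! orders within the block = 5040·6 = 30240.
Probability = 30240/362880 = 1/12.

1/12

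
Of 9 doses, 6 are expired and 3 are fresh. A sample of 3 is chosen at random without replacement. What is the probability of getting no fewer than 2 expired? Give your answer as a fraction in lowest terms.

65/84

Total selections: C(9,3) = 84.
Favorable selections (no fewer than 2 expired): C(6,2)·C(3,1) + C(6,3)·C(3,0) = 45 + 20 = 65.
Probability = 65/84.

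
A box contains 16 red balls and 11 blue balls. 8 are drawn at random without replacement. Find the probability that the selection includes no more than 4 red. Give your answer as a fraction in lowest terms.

Total selections: C(27,8) = 2220075.
Favorable selections (no more than 4 red): C(16,0)·C(11,8) + C(16,1)·C(11,7) + C(16,2)·C(11,6) + C(16,3)·C(11,5) + C(16,4)·C(11,4) = 165 + 5280 + 55440 + 258720 + 600600 = 920205.
Probability = 920205/2220075 = 143/345.

143/345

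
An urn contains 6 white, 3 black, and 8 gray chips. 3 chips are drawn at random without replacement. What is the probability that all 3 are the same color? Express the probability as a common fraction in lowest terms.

There are C(17,3) = 680 ways to draw 3 chips.
All same color: C(6,3) + C(3,3) + C(8,3) = 20 + 1 + 56 = 77.
Probability = 77/680.

77/680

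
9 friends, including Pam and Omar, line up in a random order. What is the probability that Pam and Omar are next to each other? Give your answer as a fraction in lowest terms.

2/9

There are 9! = 362880 arrangements.
Treat Pam and Omar as a block: 8! arrangements of the blocks × 2 orders within the block = 2·40320 = 80640.
Probability = 80640/362880 = 2/9.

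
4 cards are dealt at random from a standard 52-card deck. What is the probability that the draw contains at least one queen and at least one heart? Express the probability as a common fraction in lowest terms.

There are C(52,4) = 270725 possible draws.
By inclusion-exclusion on the complements, draws missing all queens or all hearts: C(48,4) + C(39,4) − C(36,4) = 194580 + 82251 − 58905 = 217926.
So draws with at least one of each: 270725 − 217926 = 52799, probability 52799/270725.

52799/270725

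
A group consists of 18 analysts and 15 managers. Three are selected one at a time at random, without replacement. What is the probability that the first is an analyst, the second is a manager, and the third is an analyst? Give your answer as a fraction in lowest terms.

765/5456

Multiply the conditional probabilities at each draw: 18/33 · 15/32 · 17/31 = 4590/32736 = 765/5456.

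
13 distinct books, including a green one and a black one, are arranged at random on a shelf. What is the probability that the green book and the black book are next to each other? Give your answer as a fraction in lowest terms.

2/13

There are 13! = 6227020800 arrangements.
Treat the green book and the black book as a block: 12! arrangements of the blocks × 2 orders within the block = 2·479001600 = 958003200.
Probability = 958003200/6227020800 = 2/13.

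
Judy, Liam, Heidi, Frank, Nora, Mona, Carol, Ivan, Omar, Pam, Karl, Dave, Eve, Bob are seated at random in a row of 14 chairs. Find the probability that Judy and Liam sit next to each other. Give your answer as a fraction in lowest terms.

There are 14! = 87178291200 arrangements.
Treat Judy and Liam as a block: 13! arrangements of the blocks × 2 orders within the block = 2·6227020800 = 12454041600.
Probability = 12454041600/87178291200 = 1/7.

1/7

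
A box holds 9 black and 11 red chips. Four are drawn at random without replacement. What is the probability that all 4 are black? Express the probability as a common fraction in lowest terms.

42/1615

There are C(20,4) = 4845 possible selections.
Selections with all black: C(9,4) = 126.
Probability = 126/4845 = 42/1615.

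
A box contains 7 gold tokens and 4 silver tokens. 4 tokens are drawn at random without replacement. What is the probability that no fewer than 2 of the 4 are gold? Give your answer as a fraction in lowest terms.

There are C(11,4) = 330 ways to choose the 4.
Count the complement (fewer than 2 gold): C(7,0)·C(4,4) + C(7,1)·C(4,3) = 1 + 28 = 29.
Probability = 1 − 29/330 = 301/330.

301/330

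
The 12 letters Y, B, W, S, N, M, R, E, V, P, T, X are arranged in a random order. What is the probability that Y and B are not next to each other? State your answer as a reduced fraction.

There are 12! = 479001600 arrangements.
Arrangements with Y and B adjacent: 2·11! = 79833600.
So not adjacent: 479001600 − 79833600 = 399168000, probability 399168000/479001600 = 5/6.

5/6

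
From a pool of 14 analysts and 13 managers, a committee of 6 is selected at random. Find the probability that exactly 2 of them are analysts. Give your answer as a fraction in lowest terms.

91/414

Total number of selections: C(27,6) = 296010.
Selections with exactly 2 analysts: choose 2 of the 14 analysts and 4 of the 13 managers, C(14,2)·C(13,4) = 91·715 = 65065.
Probability = 65065/296010 = 91/414.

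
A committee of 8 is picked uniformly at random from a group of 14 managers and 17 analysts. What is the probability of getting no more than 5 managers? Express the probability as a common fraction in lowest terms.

12682/13485

There are C(31,8) = 7888725 ways to choose the 8.
Count the complement (more than 5 managers): C(14,6)·C(17,2) + C(14,7)·C(17,1) + C(14,8)·C(17,0) = 408408 + 58344 + 3003 = 469755.
Probability = 1 − 469755/7888725 = 7418970/7888725 = 12682/13485.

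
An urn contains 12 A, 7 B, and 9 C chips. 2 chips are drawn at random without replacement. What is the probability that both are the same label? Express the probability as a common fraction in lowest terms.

41/126

There are C(28,2) = 378 ways to draw 2 chips.
All same label: C(12,2) + C(7,2) + C(9,2) = 66 + 21 + 36 = 123.
Probability = 123/378 = 41/126.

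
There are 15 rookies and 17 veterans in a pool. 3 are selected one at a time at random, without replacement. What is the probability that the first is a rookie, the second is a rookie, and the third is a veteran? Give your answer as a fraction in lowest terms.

Multiply the conditional probabilities at each draw: 15/32 · 14/31 · 17/30 = 3570/29760 = 119/992.

119/992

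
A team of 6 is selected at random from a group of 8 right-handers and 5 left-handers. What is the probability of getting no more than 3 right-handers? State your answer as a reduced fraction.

59/143

There are C(13,6) = 1716 ways to choose the 6.
Favorable selections (no more than 3 right-handers): C(8,1)·C(5,5) + C(8,2)·C(5,4) + C(8,3)·C(5,3) = 8 + 140 + 560 = 708.
Probability = 708/1716 = 59/143.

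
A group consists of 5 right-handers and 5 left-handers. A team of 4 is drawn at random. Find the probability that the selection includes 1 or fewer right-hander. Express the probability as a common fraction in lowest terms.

There are C(10,4) = 210 ways to choose the 4.
Favorable selections (1 or fewer right-hander): C(5,0)·C(5,4) + C(5,1)·C(5,3) = 5 + 50 = 55.
Probability = 55/210 = 11/42.

11/42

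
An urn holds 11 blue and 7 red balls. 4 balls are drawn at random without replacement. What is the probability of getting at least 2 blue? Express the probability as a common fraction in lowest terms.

44/51

Total selections: C(18,4) = 3060.
Count the complement (fewer than 2 blue): C(11,0)·C(7,4) + C(11,1)·C(7,3) = 35 + 385 = 420.
Probability = 1 − 420/3060 = 2640/3060 = 44/51.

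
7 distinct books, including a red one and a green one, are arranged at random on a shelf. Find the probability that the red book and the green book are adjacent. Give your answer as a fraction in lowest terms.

There are 7! = 5040 arrangements.
Treat the red book and the green book as a block: 6! arrangements of the blocks × 2 orders within the block = 2·720 = 1440.
Probability = 1440/5040 = 2/7.

2/7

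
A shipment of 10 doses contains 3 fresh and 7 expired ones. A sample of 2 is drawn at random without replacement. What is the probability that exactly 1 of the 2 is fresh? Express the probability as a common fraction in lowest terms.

There are C(10,2) = 45 ways to choose 2 from 10.
Selections with exactly 1 fresh: choose 1 of the 3 fresh and 1 of the 7 expired, C(3,1)·C(7,1) = 3·7 = 21.
Probability = 21/45 = 7/15.

7/15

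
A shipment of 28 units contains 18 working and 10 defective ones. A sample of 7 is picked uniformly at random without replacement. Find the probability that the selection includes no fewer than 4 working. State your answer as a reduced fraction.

40426/49335

Total selections: C(28,7) = 1184040.
Favorable selections (no fewer than 4 working): C(18,4)·C(10,3) + C(18,5)·C(10,2) + C(18,6)·C(10,1) + C(18,7)·C(10,0) = 367200 + 385560 + 185640 + 31824 = 970224.
Probability = 970224/1184040 = 40426/49335.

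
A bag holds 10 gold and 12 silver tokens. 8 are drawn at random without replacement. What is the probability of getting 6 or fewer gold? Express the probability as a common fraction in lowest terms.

There are C(22,8) = 319770 ways to choose the 8.
Count the complement (more than 6 gold): C(10,7)·C(12,1) + C(10,8)·C(12,0) = 1440 + 45 = 1485.
Probability = 1 − 1485/319770 = 318285/319770 = 643/646.

643/646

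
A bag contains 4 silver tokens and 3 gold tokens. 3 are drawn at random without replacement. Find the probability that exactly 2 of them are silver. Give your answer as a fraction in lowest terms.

There are C(7,3) = 35 ways to choose 3 from 7.
Selections with exactly 2 silver: choose 2 of the 4 silver and 1 of the 3 gold, C(4,2)·C(3,1) = 6·3 = 18.
Probability = 18/35.

18/35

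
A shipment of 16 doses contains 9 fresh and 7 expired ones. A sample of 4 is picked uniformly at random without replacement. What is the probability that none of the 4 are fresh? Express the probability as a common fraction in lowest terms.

There are C(16,4) = 1820 possible selections.
Selections with no fresh (all expired): C(7,4) = 35.
Probability = 35/1820 = 1/52.

1/52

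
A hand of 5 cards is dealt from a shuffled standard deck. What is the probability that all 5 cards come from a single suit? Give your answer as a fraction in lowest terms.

33/16660

There are C(52,5) = 2598960 possible 5-card hands.
Hands of one suit: 4 suits × C(13,5) = 4·1287 = 5148.
Probability = 5148/2598960 = 33/16660.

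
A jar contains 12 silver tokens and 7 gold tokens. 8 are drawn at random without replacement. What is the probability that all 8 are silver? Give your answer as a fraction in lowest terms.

55/8398

There are C(19,8) = 75582 possible selections.
Selections with all silver: C(12,8) = 495.
Probability = 495/75582 = 55/8398.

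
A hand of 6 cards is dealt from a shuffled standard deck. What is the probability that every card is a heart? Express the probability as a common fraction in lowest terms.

There are C(52,6) = 20358520 possible 6-card hands.
Hands that are all hearts: C(13,6) = 1716.
Probability = 1716/20358520 = 33/391510.

33/391510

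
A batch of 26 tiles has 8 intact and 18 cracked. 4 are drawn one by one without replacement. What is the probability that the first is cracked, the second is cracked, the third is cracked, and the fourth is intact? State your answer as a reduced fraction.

Multiply the conditional probabilities at each draw: 18/26 · 17/25 · 16/24 · 8/23 = 39168/358800 = 816/7475.

816/7475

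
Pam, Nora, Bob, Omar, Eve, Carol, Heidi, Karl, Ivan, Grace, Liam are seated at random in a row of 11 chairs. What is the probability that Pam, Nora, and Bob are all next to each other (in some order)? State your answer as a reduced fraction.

There are 11! = 39916800 arrangements.
Treat the three as one block: 9! placements × 3! orders within the block = 362880·6 = 2177280.
Probability = 2177280/39916800 = 3/55.

3/55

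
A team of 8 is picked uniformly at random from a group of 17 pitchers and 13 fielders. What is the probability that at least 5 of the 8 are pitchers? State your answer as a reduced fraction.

Total selections: C(30,8) = 5852925.
Favorable selections (at least 5 pitchers): C(17,5)·C(13,3) + C(17,6)·C(13,2) + C(17,7)·C(13,1) + C(17,8)·C(13,0) = 1769768 + 965328 + 252824 + 24310 = 3012230.
Probability = 3012230/5852925 = 1598/3105.

1598/3105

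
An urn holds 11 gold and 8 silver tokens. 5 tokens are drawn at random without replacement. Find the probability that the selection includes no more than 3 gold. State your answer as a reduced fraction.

1421/1938

Total selections: C(19,5) = 11628.
Count the complement (more than 3 gold): C(11,4)·C(8,1) + C(11,5)·C(8,0) = 2640 + 462 = 3102.
Probability = 1 − 3102/11628 = 8526/11628 = 1421/1938.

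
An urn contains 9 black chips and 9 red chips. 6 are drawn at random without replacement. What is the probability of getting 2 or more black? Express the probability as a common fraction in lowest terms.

413/442

There are C(18,6) = 18564 ways to choose the 6.
Count the complement (fewer than 2 black): C(9,0)·C(9,6) + C(9,1)·C(9,5) = 84 + 1134 = 1218.
Probability = 1 − 1218/18564 = 17346/18564 = 413/442.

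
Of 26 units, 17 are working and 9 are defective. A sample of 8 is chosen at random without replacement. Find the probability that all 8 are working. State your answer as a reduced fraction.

There are C(26,8) = 1562275 possible selections.
Selections with all working: C(17,8) = 24310.
Probability = 24310/1562275 = 34/2185.

34/2185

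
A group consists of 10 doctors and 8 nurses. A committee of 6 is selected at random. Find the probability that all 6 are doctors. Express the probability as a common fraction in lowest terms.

There are C(18,6) = 18564 possible selections.
Selections with all doctors: C(10,6) = 210.
Probability = 210/18564 = 5/442.

5/442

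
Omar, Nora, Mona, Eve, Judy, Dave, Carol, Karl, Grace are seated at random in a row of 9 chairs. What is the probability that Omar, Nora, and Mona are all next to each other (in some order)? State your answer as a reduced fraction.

1/12

There are 9! = 362880 arrangements.
Treat the three as one block: 7! placements × 3! orders within the block = 5040·6 = 30240.
Probability = 30240/362880 = 1/12.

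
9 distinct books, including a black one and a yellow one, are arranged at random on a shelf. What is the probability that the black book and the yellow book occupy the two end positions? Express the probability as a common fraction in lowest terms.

There are 9! = 362880 arrangements.
Place the black book and the yellow book at the ends in 2 ways, arrange the remaining 7 in 7! = 5040 ways: 2·5040 = 10080.
Probability = 10080/362880 = 1/36.

1/36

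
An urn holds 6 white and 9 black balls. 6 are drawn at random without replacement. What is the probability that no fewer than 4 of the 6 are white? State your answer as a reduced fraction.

Total selections: C(15,6) = 5005.
Favorable selections (no fewer than 4 white): C(6,4)·C(9,2) + C(6,5)·C(9,1) + C(6,6)·C(9,0) = 540 + 54 + 1 = 595.
Probability = 595/5005 = 17/143.

17/143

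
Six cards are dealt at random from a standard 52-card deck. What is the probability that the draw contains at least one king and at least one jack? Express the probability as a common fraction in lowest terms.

There are C(52,6) = 20358520 possible draws.
By inclusion-exclusion on the complements, draws missing all kings or all jacks: C(48,6) + C(48,6) − C(44,6) = 12271512 + 12271512 − 7059052 = 17483972.
So draws with at least one of each: 20358520 − 17483972 = 2874548, probability 2874548/20358520 = 718637/5089630.

718637/5089630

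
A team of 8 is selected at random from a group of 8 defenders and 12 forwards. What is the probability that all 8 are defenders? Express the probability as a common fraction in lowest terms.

1/125970

There are C(20,8) = 125970 possible selections.
Selections with all defenders: C(8,8) = 1.
Probability = 1/125970.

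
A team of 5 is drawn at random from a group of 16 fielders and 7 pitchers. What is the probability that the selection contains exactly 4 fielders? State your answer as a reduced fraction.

There are C(23,5) = 33649 ways to choose 5 from 23.
Selections with exactly 4 fielders: choose 4 of the 16 fielders and 1 of the 7 pitchers, C(16,4)·C(7,1) = 1820·7 = 12740.
Probability = 12740/33649 = 1820/4807.

1820/4807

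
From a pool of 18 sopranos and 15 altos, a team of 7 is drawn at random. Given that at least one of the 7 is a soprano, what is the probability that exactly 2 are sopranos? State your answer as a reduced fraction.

Work in counts. Selections with at least one soprano: C(33,7) − C(15,7) = 4272048 − 6435 = 4265613.
Of those, selections where exactly 2 are sopranos: C(18,2)·C(15,5) = 153·3003 = 459459.
Conditional probability = 459459/4265613 = 4641/43087.

4641/43087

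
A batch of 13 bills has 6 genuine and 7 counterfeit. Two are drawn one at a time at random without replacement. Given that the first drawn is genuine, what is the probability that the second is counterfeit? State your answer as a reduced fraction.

7/12

After removing one genuine, 12 remain: 5 genuine and 7 counterfeit.
So the probability the next is counterfeit is 7/12.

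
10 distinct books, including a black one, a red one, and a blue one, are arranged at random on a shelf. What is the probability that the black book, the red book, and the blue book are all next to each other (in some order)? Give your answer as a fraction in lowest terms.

1/15

There are 10! = 3628800 arrangements.
Treat the three as one block: 8! placements × 3! orders within the block = 40320·6 = 241920.
Probability = 241920/3628800 = 1/15.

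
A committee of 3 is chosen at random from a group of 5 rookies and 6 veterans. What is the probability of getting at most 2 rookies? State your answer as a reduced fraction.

Total selections: C(11,3) = 165.
The complement is exactly 3 rookies: C(5,3)·C(6,0) = 10.
Probability = 1 − 10/165 = 155/165 = 31/33.

31/33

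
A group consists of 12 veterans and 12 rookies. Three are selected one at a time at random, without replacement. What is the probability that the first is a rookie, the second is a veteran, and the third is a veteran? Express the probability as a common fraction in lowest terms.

Multiply the conditional probabilities at each draw: 12/24 · 12/23 · 11/22 = 1584/12144 = 3/23.

3/23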